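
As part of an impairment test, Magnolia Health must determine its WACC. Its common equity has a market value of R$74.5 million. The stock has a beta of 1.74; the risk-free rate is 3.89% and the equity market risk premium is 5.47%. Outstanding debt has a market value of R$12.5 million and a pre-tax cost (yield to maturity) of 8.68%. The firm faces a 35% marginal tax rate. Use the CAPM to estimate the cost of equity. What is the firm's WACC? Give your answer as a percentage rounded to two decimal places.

Cost of equity via CAPM: Re = 3.89% + 1.74 × 5.47% = 13.4078%.
Total capital V = 74.5 + 12.5 = 87.
Equity: weight = 74.5/87 = 0.8563; cost = 13.4078%.
Debt: weight = 12.5/87 = 0.1437; after-tax cost = 8.68% × (1 − 35%) = 5.6420%.
WACC = 0.8563 × 13.4078% + 0.1437 × 5.6420% = 12.2920%.

12.29%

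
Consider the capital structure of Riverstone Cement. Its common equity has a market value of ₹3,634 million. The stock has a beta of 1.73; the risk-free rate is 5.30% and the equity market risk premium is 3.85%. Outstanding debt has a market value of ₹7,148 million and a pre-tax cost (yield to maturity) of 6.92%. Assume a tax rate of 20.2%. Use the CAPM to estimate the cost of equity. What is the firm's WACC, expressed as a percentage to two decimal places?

7.69%

Cost of equity via CAPM: Re = 5.3% + 1.73 × 3.85% = 11.9605%.
Total capital V = 3634 + 7148 = 10782.
Equity: weight = 3634/10782 = 0.3370; cost = 11.9605%.
Debt: weight = 7148/10782 = 0.6630; after-tax cost = 6.92% × (1 − 20.2%) = 5.5222%.
WACC = 0.3370 × 11.9605% + 0.6630 × 5.5222% = 7.6922%.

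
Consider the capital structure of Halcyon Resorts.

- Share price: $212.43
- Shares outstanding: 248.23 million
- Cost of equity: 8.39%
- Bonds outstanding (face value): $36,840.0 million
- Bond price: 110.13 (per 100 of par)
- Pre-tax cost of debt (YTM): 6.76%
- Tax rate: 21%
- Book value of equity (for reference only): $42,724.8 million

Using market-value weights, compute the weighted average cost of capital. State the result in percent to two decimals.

Market value of equity E = 212.43 × 248.23m = 52731.4989m. Market value of debt D = 36840m × 110.13/100 = 40571.892m.
Total capital V = 52731.4989 + 40571.892 = 93303.3909.
Equity: weight = 52731.4989/93303.3909 = 0.5652; cost = 8.39%.
Bonds outstanding: weight = 40571.892/93303.3909 = 0.4348; after-tax cost = 6.76% × (1 − 21%) = 5.3404%.
WACC = 0.5652 × 8.3900% + 0.4348 × 5.3404% = 7.0639%.

7.06%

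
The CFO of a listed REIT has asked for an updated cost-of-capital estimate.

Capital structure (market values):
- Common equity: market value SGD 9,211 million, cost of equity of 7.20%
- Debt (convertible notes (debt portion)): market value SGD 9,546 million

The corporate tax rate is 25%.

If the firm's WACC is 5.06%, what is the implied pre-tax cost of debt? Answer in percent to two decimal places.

3.99%

Total capital V = 9211 + 9546 = 18757.
Equity weight = 9211/18757 = 0.4911.
Convertible notes (debt portion) weight = 9546/18757 = 0.5089.
Equity contribution = 0.4911 × 7.2% = 3.5357%.
Remaining for debt = 5.06% − 3.5357% = 1.5243%.
Rd × (1 − 25%) × 0.5089 = 1.5243%  ⇒  Rd = 3.9935%.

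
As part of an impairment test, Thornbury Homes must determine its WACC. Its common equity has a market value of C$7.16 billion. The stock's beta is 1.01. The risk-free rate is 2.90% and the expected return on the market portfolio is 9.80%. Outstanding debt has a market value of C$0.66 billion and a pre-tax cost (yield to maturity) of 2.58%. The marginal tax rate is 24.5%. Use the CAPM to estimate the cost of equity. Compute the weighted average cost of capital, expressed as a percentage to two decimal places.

Market risk premium = 9.8% − 2.9% = 6.9%.
Cost of equity via CAPM: Re = 2.9% + 1.01 × 6.9% = 9.8690%.
Total capital V = 7.16 + 0.66 = 7.82.
Equity: weight = 7.16/7.82 = 0.9156; cost = 9.869%.
Debt: weight = 0.66/7.82 = 0.0844; after-tax cost = 2.58% × (1 − 24.5%) = 1.9479%.
WACC = 0.9156 × 9.8690% + 0.0844 × 1.9479% = 9.2005%.

9.20%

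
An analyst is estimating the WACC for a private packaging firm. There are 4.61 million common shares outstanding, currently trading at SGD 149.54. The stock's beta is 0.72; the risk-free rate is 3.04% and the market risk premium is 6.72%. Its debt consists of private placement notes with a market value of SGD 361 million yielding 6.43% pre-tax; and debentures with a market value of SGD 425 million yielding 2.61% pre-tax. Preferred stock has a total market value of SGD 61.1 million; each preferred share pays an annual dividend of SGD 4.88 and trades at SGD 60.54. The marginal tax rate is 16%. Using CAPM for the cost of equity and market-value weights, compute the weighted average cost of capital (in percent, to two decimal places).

5.73%

Cost of equity via CAPM: Re = 3.04% + 0.72 × 6.72% = 7.8784%.
Cost of preferred: Rp = 4.88 / 60.54 = 8.0608%.
Market value of equity E = 149.54 × 4.61m = 689.3794m.
Total capital V = 689.3794 + 61.1 + 361 + 425 = 1536.4794.
Equity: weight = 689.3794/1536.4794 = 0.4487; cost = 7.8784%.
Preferred: weight = 61.1/1536.4794 = 0.0398; cost = 8.0608%.
Private placement notes: weight = 361/1536.4794 = 0.2350; after-tax cost = 6.43% × (1 − 16%) = 5.4012%.
Debentures: weight = 425/1536.4794 = 0.2766; after-tax cost = 2.61% × (1 − 16%) = 2.1924%.
WACC = 0.4487 × 7.8784% + 0.0398 × 8.0608% + 0.2350 × 5.4012% + 0.2766 × 2.1924% = 5.7308%.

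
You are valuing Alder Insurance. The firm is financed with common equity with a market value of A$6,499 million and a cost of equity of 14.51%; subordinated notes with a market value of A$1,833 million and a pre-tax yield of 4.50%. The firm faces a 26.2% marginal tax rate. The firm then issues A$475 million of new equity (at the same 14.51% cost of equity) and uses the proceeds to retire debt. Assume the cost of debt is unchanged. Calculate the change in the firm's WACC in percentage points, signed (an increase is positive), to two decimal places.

Current WACC:
Total capital V = 6499 + 1833 = 8332.
Equity: weight = 6499/8332 = 0.7800; cost = 14.51%.
Subordinated notes: weight = 1833/8332 = 0.2200; after-tax cost = 4.5% × (1 − 26.2%) = 3.3210%.
WACC = 0.7800 × 14.5100% + 0.2200 × 3.3210% = 12.0485%.
After the change:
Total capital V = 6974 + 1358 = 8332.
Equity: weight = 6974/8332 = 0.8370; cost = 14.51%.
Subordinated notes: weight = 1358/8332 = 0.1630; after-tax cost = 4.5% × (1 − 26.2%) = 3.3210%.
WACC = 0.8370 × 14.5100% + 0.1630 × 3.3210% = 12.6863%.
Change in WACC = 12.6863% − 12.0485% = 0.6379 pp.

+0.64 pp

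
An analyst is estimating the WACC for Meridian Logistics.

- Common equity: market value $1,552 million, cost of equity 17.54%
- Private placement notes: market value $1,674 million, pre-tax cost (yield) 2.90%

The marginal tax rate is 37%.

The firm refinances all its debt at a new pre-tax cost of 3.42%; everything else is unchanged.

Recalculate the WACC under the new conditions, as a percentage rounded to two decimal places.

After the change:
Total capital V = 1552 + 1674 = 3226.
Equity: weight = 1552/3226 = 0.4811; cost = 17.54%.
Private placement notes: weight = 1674/3226 = 0.5189; after-tax cost = 3.42% × (1 − 37%) = 2.1546%.
WACC = 0.4811 × 17.5400% + 0.5189 × 2.1546% = 9.5564%.

9.56%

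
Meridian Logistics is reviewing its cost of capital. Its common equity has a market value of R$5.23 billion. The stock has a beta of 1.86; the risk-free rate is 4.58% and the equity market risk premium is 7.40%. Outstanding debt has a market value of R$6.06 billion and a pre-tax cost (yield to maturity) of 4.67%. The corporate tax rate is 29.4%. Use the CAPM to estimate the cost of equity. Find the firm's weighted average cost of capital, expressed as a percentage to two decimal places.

Cost of equity via CAPM: Re = 4.58% + 1.86 × 7.4% = 18.3440%.
Total capital V = 5.23 + 6.06 = 11.29.
Equity: weight = 5.23/11.29 = 0.4632; cost = 18.344%.
Debt: weight = 6.06/11.29 = 0.5368; after-tax cost = 4.67% × (1 − 29.4%) = 3.2970%.
WACC = 0.4632 × 18.3440% + 0.5368 × 3.2970% = 10.2674%.

10.27%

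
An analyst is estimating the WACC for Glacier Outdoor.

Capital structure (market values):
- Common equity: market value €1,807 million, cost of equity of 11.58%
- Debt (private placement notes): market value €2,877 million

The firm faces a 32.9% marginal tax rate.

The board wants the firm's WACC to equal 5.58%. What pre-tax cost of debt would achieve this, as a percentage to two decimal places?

2.70%

Total capital V = 1807 + 2877 = 4684.
Equity weight = 1807/4684 = 0.3858.
Private placement notes weight = 2877/4684 = 0.6142.
Equity contribution = 0.3858 × 11.58% = 4.4673%.
Remaining for debt = 5.58% − 4.4673% = 1.1127%.
Rd × (1 − 32.9%) × 0.6142 = 1.1127%  ⇒  Rd = 2.6997%.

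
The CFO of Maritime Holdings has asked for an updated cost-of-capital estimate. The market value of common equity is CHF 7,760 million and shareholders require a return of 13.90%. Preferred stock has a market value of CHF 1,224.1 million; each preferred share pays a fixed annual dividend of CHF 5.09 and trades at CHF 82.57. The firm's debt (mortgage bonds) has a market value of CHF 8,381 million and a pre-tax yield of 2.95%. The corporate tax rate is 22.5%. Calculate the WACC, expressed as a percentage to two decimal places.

7.75%

Cost of preferred: Rp = 5.09 / 82.57 = 6.1645%.
Total capital V = 7760 + 1224.1 + 8381 = 17365.1.
Equity: weight = 7760/17365.1 = 0.4469; cost = 13.9%.
Preferred: weight = 1224.1/17365.1 = 0.0705; cost = 6.1645%.
Mortgage bonds: weight = 8381/17365.1 = 0.4826; after-tax cost = 2.95% × (1 − 22.5%) = 2.2863%.
WACC = 0.4469 × 13.9000% + 0.0705 × 6.1645% + 0.4826 × 2.2863% = 7.7495%.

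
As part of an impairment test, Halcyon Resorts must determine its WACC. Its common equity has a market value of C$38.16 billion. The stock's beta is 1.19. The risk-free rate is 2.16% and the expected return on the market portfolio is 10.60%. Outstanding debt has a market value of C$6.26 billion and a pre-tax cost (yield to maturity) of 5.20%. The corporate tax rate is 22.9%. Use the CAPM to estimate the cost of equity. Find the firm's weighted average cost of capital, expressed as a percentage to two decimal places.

11.05%

Market risk premium = 10.6% − 2.16% = 8.44%.
Cost of equity via CAPM: Re = 2.16% + 1.19 × 8.44% = 12.2036%.
Total capital V = 38.16 + 6.26 = 44.42.
Equity: weight = 38.16/44.42 = 0.8591; cost = 12.2036%.
Debt: weight = 6.26/44.42 = 0.1409; after-tax cost = 5.2% × (1 − 22.9%) = 4.0092%.
WACC = 0.8591 × 12.2036% + 0.1409 × 4.0092% = 11.0488%.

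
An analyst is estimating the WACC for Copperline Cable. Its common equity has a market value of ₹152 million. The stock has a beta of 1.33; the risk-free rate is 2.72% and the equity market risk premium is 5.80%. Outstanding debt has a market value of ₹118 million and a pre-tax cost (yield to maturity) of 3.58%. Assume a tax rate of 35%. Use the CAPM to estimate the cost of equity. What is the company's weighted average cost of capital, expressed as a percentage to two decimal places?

6.89%

Cost of equity via CAPM: Re = 2.72% + 1.33 × 5.8% = 10.4340%.
Total capital V = 152 + 118 = 270.
Equity: weight = 152/270 = 0.5630; cost = 10.434%.
Debt: weight = 118/270 = 0.4370; after-tax cost = 3.58% × (1 − 35%) = 2.3270%.
WACC = 0.5630 × 10.4340% + 0.4370 × 2.3270% = 6.8909%.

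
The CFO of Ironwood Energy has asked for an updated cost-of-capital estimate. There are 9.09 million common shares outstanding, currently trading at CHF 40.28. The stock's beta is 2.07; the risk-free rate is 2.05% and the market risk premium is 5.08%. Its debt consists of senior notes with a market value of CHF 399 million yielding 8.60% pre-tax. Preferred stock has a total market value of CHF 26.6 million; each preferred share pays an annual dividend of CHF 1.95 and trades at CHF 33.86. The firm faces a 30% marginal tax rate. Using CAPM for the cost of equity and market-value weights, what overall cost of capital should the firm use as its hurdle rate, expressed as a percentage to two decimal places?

9.04%

Cost of equity via CAPM: Re = 2.05% + 2.07 × 5.08% = 12.5656%.
Cost of preferred: Rp = 1.95 / 33.86 = 5.7590%.
Market value of equity E = 40.28 × 9.09m = 366.1452m.
Total capital V = 366.1452 + 26.6 + 399 = 791.7452.
Equity: weight = 366.1452/791.7452 = 0.4625; cost = 12.5656%.
Preferred: weight = 26.6/791.7452 = 0.0336; cost = 5.759%.
Senior notes: weight = 399/791.7452 = 0.5040; after-tax cost = 8.6% × (1 − 30%) = 6.0200%.
WACC = 0.4625 × 12.5656% + 0.0336 × 5.7590% + 0.5040 × 6.0200% = 9.0383%.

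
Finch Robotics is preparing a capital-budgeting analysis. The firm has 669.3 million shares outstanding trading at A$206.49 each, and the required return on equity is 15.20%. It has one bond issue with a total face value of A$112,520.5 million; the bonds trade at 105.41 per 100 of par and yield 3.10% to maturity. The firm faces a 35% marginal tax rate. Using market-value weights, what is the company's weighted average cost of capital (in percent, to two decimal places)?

9.11%

Market value of equity E = 206.49 × 669.3m = 138203.757m. Market value of debt D = 112520.5m × 105.41/100 = 118607.85905m.
Total capital V = 138203.757 + 118607.85905 = 256811.61605.
Equity: weight = 138203.757/256811.61605 = 0.5382; cost = 15.2%.
Bonds outstanding: weight = 118607.85905/256811.61605 = 0.4618; after-tax cost = 3.1% × (1 − 35%) = 2.0150%.
WACC = 0.5382 × 15.2000% + 0.4618 × 2.0150% = 9.1105%.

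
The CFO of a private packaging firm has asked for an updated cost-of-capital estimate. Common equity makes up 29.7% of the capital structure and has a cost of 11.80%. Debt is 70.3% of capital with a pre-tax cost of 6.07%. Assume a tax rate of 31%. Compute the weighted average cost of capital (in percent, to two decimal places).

6.45%

After-tax cost of debt = 6.07% × (1 − 31%) = 4.1883%.
WACC = 0.297 × 11.8000% + 0.703 × 4.1883% = 6.4490%.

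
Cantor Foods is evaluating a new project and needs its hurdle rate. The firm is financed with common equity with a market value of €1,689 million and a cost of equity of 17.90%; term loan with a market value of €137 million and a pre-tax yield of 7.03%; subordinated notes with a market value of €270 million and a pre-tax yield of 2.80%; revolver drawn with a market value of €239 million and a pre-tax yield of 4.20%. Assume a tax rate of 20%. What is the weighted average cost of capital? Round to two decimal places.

Total capital V = 1689 + 137 + 270 + 239 = 2335.
Equity: weight = 1689/2335 = 0.7233; cost = 17.9%.
Term loan: weight = 137/2335 = 0.0587; after-tax cost = 7.03% × (1 − 20%) = 5.6240%.
Subordinated notes: weight = 270/2335 = 0.1156; after-tax cost = 2.8% × (1 − 20%) = 2.2400%.
Revolver drawn: weight = 239/2335 = 0.1024; after-tax cost = 4.2% × (1 − 20%) = 3.3600%.
WACC = 0.7233 × 17.9000% + 0.0587 × 5.6240% + 0.1156 × 2.2400% + 0.1024 × 3.3600% = 13.8807%.

13.88%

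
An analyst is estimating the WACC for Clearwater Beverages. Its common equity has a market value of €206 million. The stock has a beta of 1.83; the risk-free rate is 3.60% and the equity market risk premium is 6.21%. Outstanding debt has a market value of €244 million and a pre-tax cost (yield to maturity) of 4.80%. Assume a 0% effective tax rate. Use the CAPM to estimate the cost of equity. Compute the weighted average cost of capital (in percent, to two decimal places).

9.45%

Cost of equity via CAPM: Re = 3.6% + 1.83 × 6.21% = 14.9643%.
Total capital V = 206 + 244 = 450.
Equity: weight = 206/450 = 0.4578; cost = 14.9643%.
Debt: weight = 244/450 = 0.5422; after-tax cost = 4.8% × (1 − 0%) = 4.8000%.
WACC = 0.4578 × 14.9643% + 0.5422 × 4.8000% = 9.4530%.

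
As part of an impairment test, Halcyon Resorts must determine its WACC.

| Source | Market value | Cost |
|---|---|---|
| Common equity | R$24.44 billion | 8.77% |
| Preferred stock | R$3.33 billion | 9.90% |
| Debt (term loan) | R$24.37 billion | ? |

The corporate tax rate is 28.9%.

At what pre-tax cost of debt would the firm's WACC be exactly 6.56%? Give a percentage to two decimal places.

5.47%

Total capital V = 24.44 + 3.33 + 24.37 = 52.14.
Equity weight = 24.44/52.14 = 0.4687.
Preferred weight = 3.33/52.14 = 0.0639.
Term loan weight = 24.37/52.14 = 0.4674.
Equity contribution = 0.4687 × 8.77% = 4.1108%.
Preferred contribution = 0.0639 × 9.9% = 0.6323%.
Remaining for debt = 6.56% − 4.7431% = 1.8169%.
Rd × (1 − 28.9%) × 0.4674 = 1.8169%  ⇒  Rd = 5.4673%.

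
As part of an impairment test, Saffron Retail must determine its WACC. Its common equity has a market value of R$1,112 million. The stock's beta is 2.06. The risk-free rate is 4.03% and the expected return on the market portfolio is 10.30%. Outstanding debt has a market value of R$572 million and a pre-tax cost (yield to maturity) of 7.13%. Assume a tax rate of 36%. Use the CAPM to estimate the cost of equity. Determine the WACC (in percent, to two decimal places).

Market risk premium = 10.3% − 4.03% = 6.27%.
Cost of equity via CAPM: Re = 4.03% + 2.06 × 6.27% = 16.9462%.
Total capital V = 1112 + 572 = 1684.
Equity: weight = 1112/1684 = 0.6603; cost = 16.9462%.
Debt: weight = 572/1684 = 0.3397; after-tax cost = 7.13% × (1 − 36%) = 4.5632%.
WACC = 0.6603 × 16.9462% + 0.3397 × 4.5632% = 12.7401%.

12.74%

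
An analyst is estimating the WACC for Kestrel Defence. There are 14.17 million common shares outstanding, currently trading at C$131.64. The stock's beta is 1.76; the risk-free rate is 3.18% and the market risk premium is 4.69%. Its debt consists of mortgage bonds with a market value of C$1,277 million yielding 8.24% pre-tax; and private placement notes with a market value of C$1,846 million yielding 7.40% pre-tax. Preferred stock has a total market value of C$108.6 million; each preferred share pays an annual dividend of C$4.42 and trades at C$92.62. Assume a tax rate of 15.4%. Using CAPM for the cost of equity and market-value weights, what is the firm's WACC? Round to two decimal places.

Cost of equity via CAPM: Re = 3.18% + 1.76 × 4.69% = 11.4344%.
Cost of preferred: Rp = 4.42 / 92.62 = 4.7722%.
Market value of equity E = 131.64 × 14.17m = 1865.3388m.
Total capital V = 1865.3388 + 108.6 + 1277 + 1846 = 5096.9388.
Equity: weight = 1865.3388/5096.9388 = 0.3660; cost = 11.4344%.
Preferred: weight = 108.6/5096.9388 = 0.0213; cost = 4.7722%.
Mortgage bonds: weight = 1277/5096.9388 = 0.2505; after-tax cost = 8.24% × (1 − 15.4%) = 6.9710%.
Private placement notes: weight = 1846/5096.9388 = 0.3622; after-tax cost = 7.4% × (1 − 15.4%) = 6.2604%.
WACC = 0.3660 × 11.4344% + 0.0213 × 4.7722% + 0.2505 × 6.9710% + 0.3622 × 6.2604% = 8.3003%.

8.30%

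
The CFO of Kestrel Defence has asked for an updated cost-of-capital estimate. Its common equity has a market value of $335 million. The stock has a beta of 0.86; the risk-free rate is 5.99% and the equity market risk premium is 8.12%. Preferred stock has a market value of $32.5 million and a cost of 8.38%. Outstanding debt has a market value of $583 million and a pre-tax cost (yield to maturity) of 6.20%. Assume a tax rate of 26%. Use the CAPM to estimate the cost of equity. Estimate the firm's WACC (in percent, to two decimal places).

Cost of equity via CAPM: Re = 5.99% + 0.86 × 8.12% = 12.9732%.
Total capital V = 335 + 32.5 + 583 = 950.5.
Equity: weight = 335/950.5 = 0.3524; cost = 12.9732%.
Preferred: weight = 32.5/950.5 = 0.0342; cost = 8.38%.
Debt: weight = 583/950.5 = 0.6134; after-tax cost = 6.2% × (1 − 26%) = 4.5880%.
WACC = 0.3524 × 12.9732% + 0.0342 × 8.3800% + 0.6134 × 4.5880% = 7.6730%.

7.67%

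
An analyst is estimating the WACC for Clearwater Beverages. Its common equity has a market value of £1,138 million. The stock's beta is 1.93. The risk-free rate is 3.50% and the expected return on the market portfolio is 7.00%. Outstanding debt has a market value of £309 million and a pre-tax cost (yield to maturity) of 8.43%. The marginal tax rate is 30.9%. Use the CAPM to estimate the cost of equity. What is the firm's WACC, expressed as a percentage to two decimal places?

Market risk premium = 7.0% − 3.5% = 3.5%.
Cost of equity via CAPM: Re = 3.5% + 1.93 × 3.5% = 10.2550%.
Total capital V = 1138 + 309 = 1447.
Equity: weight = 1138/1447 = 0.7865; cost = 10.255%.
Debt: weight = 309/1447 = 0.2135; after-tax cost = 8.43% × (1 − 30.9%) = 5.8251%.
WACC = 0.7865 × 10.2550% + 0.2135 × 5.8251% = 9.3090%.

9.31%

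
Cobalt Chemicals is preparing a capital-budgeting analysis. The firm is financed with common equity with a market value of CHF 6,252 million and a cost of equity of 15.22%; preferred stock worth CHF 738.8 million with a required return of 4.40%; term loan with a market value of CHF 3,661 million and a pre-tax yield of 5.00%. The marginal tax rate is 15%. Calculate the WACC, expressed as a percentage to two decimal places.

Total capital V = 6252 + 738.8 + 3661 = 10651.8.
Equity: weight = 6252/10651.8 = 0.5869; cost = 15.22%.
Preferred: weight = 738.8/10651.8 = 0.0694; cost = 4.4%.
Term loan: weight = 3661/10651.8 = 0.3437; after-tax cost = 5% × (1 − 15%) = 4.2500%.
WACC = 0.5869 × 15.2200% + 0.0694 × 4.4000% + 0.3437 × 4.2500% = 10.6992%.

10.70%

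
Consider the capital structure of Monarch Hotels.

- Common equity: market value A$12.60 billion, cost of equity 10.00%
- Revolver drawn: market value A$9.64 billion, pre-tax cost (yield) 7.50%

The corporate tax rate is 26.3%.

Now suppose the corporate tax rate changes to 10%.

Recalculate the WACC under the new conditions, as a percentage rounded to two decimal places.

8.59%

After the change:
Total capital V = 12.6 + 9.64 = 22.24.
Equity: weight = 12.6/22.24 = 0.5665; cost = 10%.
Revolver drawn: weight = 9.64/22.24 = 0.4335; after-tax cost = 7.5% × (1 − 10%) = 6.7500%.
WACC = 0.5665 × 10.0000% + 0.4335 × 6.7500% = 8.5913%.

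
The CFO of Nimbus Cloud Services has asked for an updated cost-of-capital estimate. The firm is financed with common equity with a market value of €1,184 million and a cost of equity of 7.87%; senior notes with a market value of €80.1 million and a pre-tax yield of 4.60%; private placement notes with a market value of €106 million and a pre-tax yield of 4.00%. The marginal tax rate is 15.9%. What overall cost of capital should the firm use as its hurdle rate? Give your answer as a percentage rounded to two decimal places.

Total capital V = 1184 + 80.1 + 106 = 1370.1.
Equity: weight = 1184/1370.1 = 0.8642; cost = 7.87%.
Senior notes: weight = 80.1/1370.1 = 0.0585; after-tax cost = 4.6% × (1 − 15.9%) = 3.8686%.
Private placement notes: weight = 106/1370.1 = 0.0774; after-tax cost = 4% × (1 − 15.9%) = 3.3640%.
WACC = 0.8642 × 7.8700% + 0.0585 × 3.8686% + 0.0774 × 3.3640% = 7.2875%.

7.29%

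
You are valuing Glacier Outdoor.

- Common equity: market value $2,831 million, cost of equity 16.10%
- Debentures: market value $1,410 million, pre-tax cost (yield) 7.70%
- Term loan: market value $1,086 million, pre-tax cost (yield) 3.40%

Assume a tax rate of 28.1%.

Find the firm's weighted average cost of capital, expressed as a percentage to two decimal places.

Total capital V = 2831 + 1410 + 1086 = 5327.
Equity: weight = 2831/5327 = 0.5314; cost = 16.1%.
Debentures: weight = 1410/5327 = 0.2647; after-tax cost = 7.7% × (1 − 28.1%) = 5.5363%.
Term loan: weight = 1086/5327 = 0.2039; after-tax cost = 3.4% × (1 − 28.1%) = 2.4446%.
WACC = 0.5314 × 16.1000% + 0.2647 × 5.5363% + 0.2039 × 2.4446% = 10.5200%.

10.52%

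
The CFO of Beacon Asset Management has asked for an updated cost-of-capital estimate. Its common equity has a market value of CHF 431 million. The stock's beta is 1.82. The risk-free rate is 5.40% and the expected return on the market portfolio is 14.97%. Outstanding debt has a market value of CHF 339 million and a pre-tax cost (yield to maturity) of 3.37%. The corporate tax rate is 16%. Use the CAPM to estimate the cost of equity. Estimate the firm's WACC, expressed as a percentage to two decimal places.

14.02%

Market risk premium = 14.97% − 5.4% = 9.57%.
Cost of equity via CAPM: Re = 5.4% + 1.82 × 9.57% = 22.8174%.
Total capital V = 431 + 339 = 770.
Equity: weight = 431/770 = 0.5597; cost = 22.8174%.
Debt: weight = 339/770 = 0.4403; after-tax cost = 3.37% × (1 − 16%) = 2.8308%.
WACC = 0.5597 × 22.8174% + 0.4403 × 2.8308% = 14.0181%.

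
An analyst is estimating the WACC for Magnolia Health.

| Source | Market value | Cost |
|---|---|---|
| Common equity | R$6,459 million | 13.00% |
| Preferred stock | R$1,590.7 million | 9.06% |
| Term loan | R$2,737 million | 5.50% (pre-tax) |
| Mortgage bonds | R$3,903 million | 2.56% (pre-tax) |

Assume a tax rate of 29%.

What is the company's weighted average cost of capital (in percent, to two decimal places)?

7.91%

Total capital V = 6459 + 1590.7 + 2737 + 3903 = 14689.7.
Equity: weight = 6459/14689.7 = 0.4397; cost = 13%.
Preferred: weight = 1590.7/14689.7 = 0.1083; cost = 9.06%.
Term loan: weight = 2737/14689.7 = 0.1863; after-tax cost = 5.5% × (1 − 29%) = 3.9050%.
Mortgage bonds: weight = 3903/14689.7 = 0.2657; after-tax cost = 2.56% × (1 − 29%) = 1.8176%.
WACC = 0.4397 × 13.0000% + 0.1083 × 9.0600% + 0.1863 × 3.9050% + 0.2657 × 1.8176% = 7.9076%.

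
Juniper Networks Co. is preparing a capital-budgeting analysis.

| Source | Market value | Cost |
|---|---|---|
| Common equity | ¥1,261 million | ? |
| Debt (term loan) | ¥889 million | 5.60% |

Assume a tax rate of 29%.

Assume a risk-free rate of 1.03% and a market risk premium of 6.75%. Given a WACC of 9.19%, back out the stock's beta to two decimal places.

1.75

Total capital V = 1261 + 889 = 2150.
Equity weight = 1261/2150 = 0.5865.
Term loan weight = 889/2150 = 0.4135.
Debt contribution = 0.4135 × 5.6% × (1 − 29%) = 1.6440%.
Required equity contribution = 9.19% − 1.6440% = 7.5460%  ⇒  Re = 12.8658%.
CAPM: 12.8658% = 1.03% + β × 6.75%  ⇒  β = 1.7535.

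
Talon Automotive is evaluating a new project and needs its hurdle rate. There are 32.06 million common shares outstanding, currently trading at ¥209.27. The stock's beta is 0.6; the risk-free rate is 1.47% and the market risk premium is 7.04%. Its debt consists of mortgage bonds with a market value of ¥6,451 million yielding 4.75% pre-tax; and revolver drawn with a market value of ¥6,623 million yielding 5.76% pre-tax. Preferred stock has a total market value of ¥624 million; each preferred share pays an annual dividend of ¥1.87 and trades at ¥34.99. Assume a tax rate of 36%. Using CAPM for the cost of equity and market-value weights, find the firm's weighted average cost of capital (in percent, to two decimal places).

Cost of equity via CAPM: Re = 1.47% + 0.6 × 7.04% = 5.6940%.
Cost of preferred: Rp = 1.87 / 34.99 = 5.3444%.
Market value of equity E = 209.27 × 32.06m = 6709.1962m.
Total capital V = 6709.1962 + 624 + 6451 + 6623 = 20407.1962.
Equity: weight = 6709.1962/20407.1962 = 0.3288; cost = 5.694%.
Preferred: weight = 624/20407.1962 = 0.0306; cost = 5.3444%.
Mortgage bonds: weight = 6451/20407.1962 = 0.3161; after-tax cost = 4.75% × (1 − 36%) = 3.0400%.
Revolver drawn: weight = 6623/20407.1962 = 0.3245; after-tax cost = 5.76% × (1 − 36%) = 3.6864%.
WACC = 0.3288 × 5.6940% + 0.0306 × 5.3444% + 0.3161 × 3.0400% + 0.3245 × 3.6864% = 4.1928%.

4.19%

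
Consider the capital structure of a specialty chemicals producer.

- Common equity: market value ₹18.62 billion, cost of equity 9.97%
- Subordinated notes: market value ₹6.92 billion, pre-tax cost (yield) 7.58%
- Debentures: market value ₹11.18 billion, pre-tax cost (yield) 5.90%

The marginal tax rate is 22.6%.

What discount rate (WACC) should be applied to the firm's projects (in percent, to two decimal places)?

7.55%

Total capital V = 18.62 + 6.92 + 11.18 = 36.72.
Equity: weight = 18.62/36.72 = 0.5071; cost = 9.97%.
Subordinated notes: weight = 6.92/36.72 = 0.1885; after-tax cost = 7.58% × (1 − 22.6%) = 5.8669%.
Debentures: weight = 11.18/36.72 = 0.3045; after-tax cost = 5.9% × (1 − 22.6%) = 4.5666%.
WACC = 0.5071 × 9.9700% + 0.1885 × 5.8669% + 0.3045 × 4.5666% = 7.5516%.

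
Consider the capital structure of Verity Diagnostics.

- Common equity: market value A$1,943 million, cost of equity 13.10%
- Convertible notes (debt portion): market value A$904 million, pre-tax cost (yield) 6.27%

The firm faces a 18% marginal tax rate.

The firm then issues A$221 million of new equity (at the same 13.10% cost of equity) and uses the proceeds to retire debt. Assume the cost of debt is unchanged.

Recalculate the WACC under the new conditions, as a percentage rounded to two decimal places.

After the change:
Total capital V = 2164 + 683 = 2847.
Equity: weight = 2164/2847 = 0.7601; cost = 13.1%.
Convertible notes (debt portion): weight = 683/2847 = 0.2399; after-tax cost = 6.27% × (1 − 18%) = 5.1414%.
WACC = 0.7601 × 13.1000% + 0.2399 × 5.1414% = 11.1907%.

11.19%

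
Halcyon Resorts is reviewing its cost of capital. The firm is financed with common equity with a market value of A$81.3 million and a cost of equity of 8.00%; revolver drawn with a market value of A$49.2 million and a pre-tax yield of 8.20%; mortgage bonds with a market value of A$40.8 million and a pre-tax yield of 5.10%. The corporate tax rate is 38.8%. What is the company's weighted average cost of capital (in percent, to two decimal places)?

Total capital V = 81.3 + 49.2 + 40.8 = 171.3.
Equity: weight = 81.3/171.3 = 0.4746; cost = 8%.
Revolver drawn: weight = 49.2/171.3 = 0.2872; after-tax cost = 8.2% × (1 − 38.8%) = 5.0184%.
Mortgage bonds: weight = 40.8/171.3 = 0.2382; after-tax cost = 5.1% × (1 − 38.8%) = 3.1212%.
WACC = 0.4746 × 8.0000% + 0.2872 × 5.0184% + 0.2382 × 3.1212% = 5.9816%.

5.98%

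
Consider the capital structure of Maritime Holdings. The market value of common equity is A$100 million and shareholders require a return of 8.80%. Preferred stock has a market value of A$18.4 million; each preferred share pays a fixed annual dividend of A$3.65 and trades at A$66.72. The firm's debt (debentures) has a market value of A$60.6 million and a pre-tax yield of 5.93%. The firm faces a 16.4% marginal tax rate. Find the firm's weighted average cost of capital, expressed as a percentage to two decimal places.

Cost of preferred: Rp = 3.65 / 66.72 = 5.4706%.
Total capital V = 100 + 18.4 + 60.6 = 179.
Equity: weight = 100/179 = 0.5587; cost = 8.8%.
Preferred: weight = 18.4/179 = 0.1028; cost = 5.4706%.
Debentures: weight = 60.6/179 = 0.3385; after-tax cost = 5.93% × (1 − 16.4%) = 4.9575%.
WACC = 0.5587 × 8.8000% + 0.1028 × 5.4706% + 0.3385 × 4.9575% = 7.1569%.

7.16%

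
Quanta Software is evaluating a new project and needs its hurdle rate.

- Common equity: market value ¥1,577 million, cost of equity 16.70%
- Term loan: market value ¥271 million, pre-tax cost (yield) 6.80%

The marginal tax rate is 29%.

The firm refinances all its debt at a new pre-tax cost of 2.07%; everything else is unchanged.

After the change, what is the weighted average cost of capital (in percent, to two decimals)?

After the change:
Total capital V = 1577 + 271 = 1848.
Equity: weight = 1577/1848 = 0.8534; cost = 16.7%.
Term loan: weight = 271/1848 = 0.1466; after-tax cost = 2.07% × (1 − 29%) = 1.4697%.
WACC = 0.8534 × 16.7000% + 0.1466 × 1.4697% = 14.4666%.

14.47%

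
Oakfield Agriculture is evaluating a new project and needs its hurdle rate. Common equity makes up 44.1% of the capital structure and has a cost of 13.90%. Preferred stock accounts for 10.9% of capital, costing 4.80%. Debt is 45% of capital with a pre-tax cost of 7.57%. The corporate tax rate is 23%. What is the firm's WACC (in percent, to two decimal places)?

9.28%

After-tax cost of debt = 7.57% × (1 − 23%) = 5.8289%.
WACC = 0.441 × 13.9000% + 0.109 × 4.8000% + 0.450 × 5.8289% = 9.2761%.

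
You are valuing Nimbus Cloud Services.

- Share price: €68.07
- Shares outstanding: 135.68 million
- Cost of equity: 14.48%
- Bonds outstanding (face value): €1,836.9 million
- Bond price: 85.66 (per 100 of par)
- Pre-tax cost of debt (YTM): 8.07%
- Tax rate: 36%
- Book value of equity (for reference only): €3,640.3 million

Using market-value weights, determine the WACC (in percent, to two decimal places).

13.12%

Market value of equity E = 68.07 × 135.68m = 9235.7376m. Market value of debt D = 1836.9m × 85.66/100 = 1573.48854m.
Total capital V = 9235.7376 + 1573.48854 = 10809.22614.
Equity: weight = 9235.7376/10809.22614 = 0.8544; cost = 14.48%.
Bonds outstanding: weight = 1573.48854/10809.22614 = 0.1456; after-tax cost = 8.07% × (1 − 36%) = 5.1648%.
WACC = 0.8544 × 14.4800% + 0.1456 × 5.1648% = 13.1240%.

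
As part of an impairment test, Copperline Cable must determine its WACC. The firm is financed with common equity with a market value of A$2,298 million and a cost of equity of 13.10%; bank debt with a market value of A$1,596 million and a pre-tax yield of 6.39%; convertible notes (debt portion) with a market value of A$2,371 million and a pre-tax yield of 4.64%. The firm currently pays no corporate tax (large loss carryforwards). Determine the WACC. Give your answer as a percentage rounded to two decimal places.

Total capital V = 2298 + 1596 + 2371 = 6265.
Equity: weight = 2298/6265 = 0.3668; cost = 13.1%.
Bank debt: weight = 1596/6265 = 0.2547; after-tax cost = 6.39% × (1 − 0%) = 6.3900%.
Convertible notes (debt portion): weight = 2371/6265 = 0.3785; after-tax cost = 4.64% × (1 − 0%) = 4.6400%.
WACC = 0.3668 × 13.1000% + 0.2547 × 6.3900% + 0.3785 × 4.6400% = 8.1889%.

8.19%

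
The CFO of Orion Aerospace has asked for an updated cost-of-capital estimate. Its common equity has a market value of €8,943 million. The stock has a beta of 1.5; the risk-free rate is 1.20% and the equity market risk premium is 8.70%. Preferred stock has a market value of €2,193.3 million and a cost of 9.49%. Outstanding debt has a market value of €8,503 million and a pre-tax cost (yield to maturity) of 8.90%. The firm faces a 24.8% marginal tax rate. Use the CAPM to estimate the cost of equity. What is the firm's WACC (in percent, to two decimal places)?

10.45%

Cost of equity via CAPM: Re = 1.2% + 1.5 × 8.7% = 14.2500%.
Total capital V = 8943 + 2193.3 + 8503 = 19639.3.
Equity: weight = 8943/19639.3 = 0.4554; cost = 14.25%.
Preferred: weight = 2193.3/19639.3 = 0.1117; cost = 9.49%.
Debt: weight = 8503/19639.3 = 0.4330; after-tax cost = 8.9% × (1 − 24.8%) = 6.6928%.
WACC = 0.4554 × 14.2500% + 0.1117 × 9.4900% + 0.4330 × 6.6928% = 10.4465%.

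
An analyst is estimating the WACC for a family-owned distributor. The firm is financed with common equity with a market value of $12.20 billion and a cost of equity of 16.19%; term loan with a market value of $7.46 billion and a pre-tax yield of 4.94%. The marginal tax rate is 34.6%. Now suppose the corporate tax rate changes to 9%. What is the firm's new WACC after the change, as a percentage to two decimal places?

After the change:
Total capital V = 12.2 + 7.46 = 19.66.
Equity: weight = 12.2/19.66 = 0.6205; cost = 16.19%.
Term loan: weight = 7.46/19.66 = 0.3795; after-tax cost = 4.94% × (1 − 9%) = 4.4954%.
WACC = 0.6205 × 16.1900% + 0.3795 × 4.4954% = 11.7525%.

11.75%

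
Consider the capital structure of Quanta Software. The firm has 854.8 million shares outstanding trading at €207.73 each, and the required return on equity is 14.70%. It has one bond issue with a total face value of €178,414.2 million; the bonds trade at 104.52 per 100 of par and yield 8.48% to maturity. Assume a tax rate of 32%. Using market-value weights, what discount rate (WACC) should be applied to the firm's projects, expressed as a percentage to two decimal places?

Market value of equity E = 207.73 × 854.8m = 177567.604m. Market value of debt D = 178414.2m × 104.52/100 = 186478.52184m.
Total capital V = 177567.604 + 186478.52184 = 364046.12584.
Equity: weight = 177567.604/364046.12584 = 0.4878; cost = 14.7%.
Bonds outstanding: weight = 186478.52184/364046.12584 = 0.5122; after-tax cost = 8.48% × (1 − 32%) = 5.7664%.
WACC = 0.4878 × 14.7000% + 0.5122 × 5.7664% = 10.1239%.

10.12%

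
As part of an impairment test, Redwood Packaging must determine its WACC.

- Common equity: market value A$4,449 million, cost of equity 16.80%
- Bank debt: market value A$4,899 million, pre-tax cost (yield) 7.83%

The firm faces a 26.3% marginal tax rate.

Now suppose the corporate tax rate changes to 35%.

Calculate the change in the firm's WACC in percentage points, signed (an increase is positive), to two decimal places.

-0.36 pp

Current WACC:
Total capital V = 4449 + 4899 = 9348.
Equity: weight = 4449/9348 = 0.4759; cost = 16.8%.
Bank debt: weight = 4899/9348 = 0.5241; after-tax cost = 7.83% × (1 − 26.3%) = 5.7707%.
WACC = 0.4759 × 16.8000% + 0.5241 × 5.7707% = 11.0199%.
After the change:
Total capital V = 4449 + 4899 = 9348.
Equity: weight = 4449/9348 = 0.4759; cost = 16.8%.
Bank debt: weight = 4899/9348 = 0.5241; after-tax cost = 7.83% × (1 − 35%) = 5.0895%.
WACC = 0.4759 × 16.8000% + 0.5241 × 5.0895% = 10.6629%.
Change in WACC = 10.6629% − 11.0199% = -0.3570 pp.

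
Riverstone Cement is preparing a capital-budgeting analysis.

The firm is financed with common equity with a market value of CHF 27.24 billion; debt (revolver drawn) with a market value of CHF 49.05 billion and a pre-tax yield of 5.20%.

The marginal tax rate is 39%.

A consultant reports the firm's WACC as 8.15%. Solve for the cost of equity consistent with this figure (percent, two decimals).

Total capital V = 27.24 + 49.05 = 76.29.
Equity weight = 27.24/76.29 = 0.3571.
Revolver drawn weight = 49.05/76.29 = 0.6429.
Debt contribution = 0.6429 × 5.2% × (1 − 39%) = 2.0394%.
Required equity contribution = 8.15% − 2.0394% = 6.1106%.
Re = 6.1106% / 0.3571 = 17.1137%.

17.11%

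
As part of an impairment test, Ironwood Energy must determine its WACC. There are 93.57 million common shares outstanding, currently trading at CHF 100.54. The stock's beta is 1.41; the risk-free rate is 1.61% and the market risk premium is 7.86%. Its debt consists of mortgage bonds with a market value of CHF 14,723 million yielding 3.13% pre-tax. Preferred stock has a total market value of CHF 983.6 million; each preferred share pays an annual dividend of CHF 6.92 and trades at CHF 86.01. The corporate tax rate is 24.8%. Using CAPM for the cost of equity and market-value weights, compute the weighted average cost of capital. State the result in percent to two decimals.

Cost of equity via CAPM: Re = 1.61% + 1.41 × 7.86% = 12.6926%.
Cost of preferred: Rp = 6.92 / 86.01 = 8.0456%.
Market value of equity E = 100.54 × 93.57m = 9407.5278m.
Total capital V = 9407.5278 + 983.6 + 14723 = 25114.1278.
Equity: weight = 9407.5278/25114.1278 = 0.3746; cost = 12.6926%.
Preferred: weight = 983.6/25114.1278 = 0.0392; cost = 8.0456%.
Mortgage bonds: weight = 14723/25114.1278 = 0.5862; after-tax cost = 3.13% × (1 − 24.8%) = 2.3538%.
WACC = 0.3746 × 12.6926% + 0.0392 × 8.0456% + 0.5862 × 2.3538% = 6.4495%.

6.45%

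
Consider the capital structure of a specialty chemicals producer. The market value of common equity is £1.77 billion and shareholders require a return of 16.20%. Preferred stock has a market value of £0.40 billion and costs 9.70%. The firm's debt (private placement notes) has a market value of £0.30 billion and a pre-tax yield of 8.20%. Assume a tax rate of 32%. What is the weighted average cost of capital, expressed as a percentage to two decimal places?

Total capital V = 1.77 + 0.4 + 0.3 = 2.47.
Equity: weight = 1.77/2.47 = 0.7166; cost = 16.2%.
Preferred: weight = 0.4/2.47 = 0.1619; cost = 9.7%.
Private placement notes: weight = 0.3/2.47 = 0.1215; after-tax cost = 8.2% × (1 − 32%) = 5.5760%.
WACC = 0.7166 × 16.2000% + 0.1619 × 9.7000% + 0.1215 × 5.5760% = 13.8570%.

13.86%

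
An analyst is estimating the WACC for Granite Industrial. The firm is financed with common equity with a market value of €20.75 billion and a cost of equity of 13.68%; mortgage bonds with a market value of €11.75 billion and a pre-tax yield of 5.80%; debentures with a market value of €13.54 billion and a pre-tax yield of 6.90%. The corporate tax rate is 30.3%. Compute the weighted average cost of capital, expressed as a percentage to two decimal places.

8.61%

Total capital V = 20.75 + 11.75 + 13.54 = 46.04.
Equity: weight = 20.75/46.04 = 0.4507; cost = 13.68%.
Mortgage bonds: weight = 11.75/46.04 = 0.2552; after-tax cost = 5.8% × (1 − 30.3%) = 4.0426%.
Debentures: weight = 13.54/46.04 = 0.2941; after-tax cost = 6.9% × (1 − 30.3%) = 4.8093%.
WACC = 0.4507 × 13.6800% + 0.2552 × 4.0426% + 0.2941 × 4.8093% = 8.6116%.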